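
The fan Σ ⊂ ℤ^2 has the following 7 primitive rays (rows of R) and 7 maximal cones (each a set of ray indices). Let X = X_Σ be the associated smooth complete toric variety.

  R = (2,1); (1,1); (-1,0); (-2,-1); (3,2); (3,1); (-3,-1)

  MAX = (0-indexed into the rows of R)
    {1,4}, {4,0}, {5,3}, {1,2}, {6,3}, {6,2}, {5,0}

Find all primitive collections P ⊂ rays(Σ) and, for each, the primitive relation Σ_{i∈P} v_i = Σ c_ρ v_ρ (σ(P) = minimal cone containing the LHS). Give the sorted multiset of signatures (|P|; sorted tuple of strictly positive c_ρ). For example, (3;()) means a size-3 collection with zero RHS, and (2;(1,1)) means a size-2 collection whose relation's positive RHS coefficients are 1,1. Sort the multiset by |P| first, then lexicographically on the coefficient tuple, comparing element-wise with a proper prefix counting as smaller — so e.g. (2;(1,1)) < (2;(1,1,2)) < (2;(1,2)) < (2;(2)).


14 collections generate NE(X_Σ); each relation:

  P = {0,3}:  v_{0} + v_{3} = 0 — sig = (2;())
  P = {5,6}:  v_{5} + v_{6} = 0 — sig = (2;())
  P = {0,1}:  v_{0} + v_{1} = v_{4} — sig = (2;(1))
  P = {0,2}:  v_{0} + v_{2} = v_{1} — sig = (2;(1))
  P = {0,6}:  v_{0} + v_{6} = v_{2} — sig = (2;(1))
  P = {1,3}:  v_{1} + v_{3} = v_{2} — sig = (2;(1))
  P = {2,3}:  v_{2} + v_{3} = v_{6} — sig = (2;(1))
  P = {2,5}:  v_{2} + v_{5} = v_{0} — sig = (2;(1))
  P = {3,4}:  v_{3} + v_{4} = v_{1} — sig = (2;(1))
  P = {4,6}:  v_{4} + v_{6} = v_{1} + v_{2} — sig = (2;(1,1))
  P = {1,5}:  v_{1} + v_{5} = 2·v_{0} — sig = (2;(2))
  P = {1,6}:  v_{1} + v_{6} = 2·v_{2} — sig = (2;(2))
  P = {2,4}:  v_{2} + v_{4} = 2·v_{1} — sig = (2;(2))
  P = {4,5}:  v_{4} + v_{5} = 3·v_{0} — sig = (2;(3))

Sorted signature multiset PRS(X):
{ (2;()) ×2,  (2;(1)) ×7,  (2;(1,1)),  (2;(2)) ×3,  (2;(3)) }


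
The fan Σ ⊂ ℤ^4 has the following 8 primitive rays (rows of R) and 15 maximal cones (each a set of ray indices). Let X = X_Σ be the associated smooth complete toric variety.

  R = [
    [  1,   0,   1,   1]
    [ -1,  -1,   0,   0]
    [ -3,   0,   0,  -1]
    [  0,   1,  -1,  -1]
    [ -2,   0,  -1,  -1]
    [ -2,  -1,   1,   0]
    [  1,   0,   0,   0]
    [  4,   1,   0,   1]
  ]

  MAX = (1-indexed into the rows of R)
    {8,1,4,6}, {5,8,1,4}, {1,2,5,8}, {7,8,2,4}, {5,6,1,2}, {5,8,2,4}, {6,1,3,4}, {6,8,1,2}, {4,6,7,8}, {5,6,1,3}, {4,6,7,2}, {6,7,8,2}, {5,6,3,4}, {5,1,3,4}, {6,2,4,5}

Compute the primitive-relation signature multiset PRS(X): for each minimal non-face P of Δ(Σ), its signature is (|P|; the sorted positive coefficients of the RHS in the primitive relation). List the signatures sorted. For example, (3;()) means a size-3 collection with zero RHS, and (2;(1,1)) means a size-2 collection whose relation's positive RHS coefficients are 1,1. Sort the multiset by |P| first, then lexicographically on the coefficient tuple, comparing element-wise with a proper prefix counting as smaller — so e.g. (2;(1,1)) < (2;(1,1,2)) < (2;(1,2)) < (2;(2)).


Σ has 9 primitive collections:

  P={1,7}:  v_{1} + v_{7} = v_{6} + v_{8}  ⇒ sig = (2;(1,1))
  P={2,3}:  v_{2} + v_{3} = v_{5} + v_{6}  ⇒ sig = (2;(1,1))
  P={3,7}:  v_{3} + v_{7} = v_{4} + v_{6}  ⇒ sig = (2;(1,1))
  P={3,8}:  v_{3} + v_{8} = v_{1} + v_{4}  ⇒ sig = (2;(1,1))
  P={5,7}:  v_{5} + v_{7} = v_{2} + v_{4}  ⇒ sig = (2;(1,1))
  P={1,2,4}:  v_{1} + v_{2} + v_{4} = 0  ⇒ sig = (3;())
  P={5,6,8}:  v_{5} + v_{6} + v_{8} = 0  ⇒ sig = (3;())
  P={1,4,5,6}:  v_{1} + v_{4} + v_{5} + v_{6} = v_{3}  ⇒ sig = (4;(1))
  P={2,4,6,8}:  v_{2} + v_{4} + v_{6} + v_{8} = v_{7}  ⇒ sig = (4;(1))

Signatures (|P|; sorted positive RHS coefficients), sorted:
[(2;(1,1)), (2;(1,1)), (2;(1,1)), (2;(1,1)), (2;(1,1)), (3;()), (3;()), (4;(1)), (4;(1))]


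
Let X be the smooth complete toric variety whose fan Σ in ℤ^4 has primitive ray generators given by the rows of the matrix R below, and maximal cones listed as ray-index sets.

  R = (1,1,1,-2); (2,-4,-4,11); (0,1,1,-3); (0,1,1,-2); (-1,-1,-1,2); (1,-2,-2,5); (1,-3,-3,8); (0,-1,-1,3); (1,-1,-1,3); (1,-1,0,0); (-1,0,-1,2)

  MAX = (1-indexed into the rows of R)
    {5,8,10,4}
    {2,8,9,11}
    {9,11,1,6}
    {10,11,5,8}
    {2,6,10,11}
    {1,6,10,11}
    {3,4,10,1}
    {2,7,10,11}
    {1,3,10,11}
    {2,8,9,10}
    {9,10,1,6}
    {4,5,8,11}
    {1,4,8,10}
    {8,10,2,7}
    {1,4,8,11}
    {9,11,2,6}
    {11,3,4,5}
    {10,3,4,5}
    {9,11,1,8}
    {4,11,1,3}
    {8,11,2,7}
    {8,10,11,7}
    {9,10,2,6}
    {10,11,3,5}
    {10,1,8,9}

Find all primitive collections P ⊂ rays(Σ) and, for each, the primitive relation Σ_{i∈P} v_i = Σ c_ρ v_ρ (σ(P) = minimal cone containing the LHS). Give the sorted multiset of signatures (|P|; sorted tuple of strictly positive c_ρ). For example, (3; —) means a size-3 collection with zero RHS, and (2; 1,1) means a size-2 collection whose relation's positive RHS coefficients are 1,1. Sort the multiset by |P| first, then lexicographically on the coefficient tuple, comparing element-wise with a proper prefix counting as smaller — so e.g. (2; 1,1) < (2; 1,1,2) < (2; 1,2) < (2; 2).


Σ has 23 primitive collections:

  P = {1,5}:  v_{1} + v_{5} = 0  →  sig = (2; —)
  P = {3,8}:  v_{3} + v_{8} = 0  →  sig = (2; —)
  P = {3,7}:  v_{3} + v_{7} = v_{6}  →  sig = (2; 1)
  P = {4,6}:  v_{4} + v_{6} = v_{9}  →  sig = (2; 1)
  P = {6,8}:  v_{6} + v_{8} = v_{7}  →  sig = (2; 1)
  P = {7,9}:  v_{7} + v_{9} = v_{2}  →  sig = (2; 1)
  P = {2,3}:  v_{2} + v_{3} = v_{6} + v_{9}  →  sig = (2; 1,1)
  P = {4,7}:  v_{4} + v_{7} = v_{8} + v_{9}  →  sig = (2; 1,1)
  P = {4,9}:  v_{4} + v_{9} = v_{1} + v_{8}  →  sig = (2; 1,1)
  P = {3,9}:  v_{3} + v_{9} = v_{1} + v_{10} + v_{11}  →  sig = (2; 1,1,1)
  P = {5,9}:  v_{5} + v_{9} = v_{8} + v_{10} + v_{11}  →  sig = (2; 1,1,1)
  P = {6,7}:  v_{6} + v_{7} = v_{2} + v_{10} + v_{11}  →  sig = (2; 1,1,1)
  P = {2,5}:  v_{2} + v_{5} = v_{7} + v_{8} + v_{10} + v_{11}  →  sig = (2; 1,1,1,1)
  P = {2,4}:  v_{2} + v_{4} = v_{8} + 2·v_{9}  →  sig = (2; 1,2)
  P = {3,6}:  v_{3} + v_{6} = v_{1} + 2·v_{10} + 2·v_{11}  →  sig = (2; 1,2,2)
  P = {5,6}:  v_{5} + v_{6} = v_{8} + 2·v_{10} + 2·v_{11}  →  sig = (2; 1,2,2)
  P = {1,7}:  v_{1} + v_{7} = 2·v_{9}  →  sig = (2; 2)
  P = {5,7}:  v_{5} + v_{7} = 2·v_{8} + 2·v_{10} + 2·v_{11}  →  sig = (2; 2,2,2)
  P = {1,2}:  v_{1} + v_{2} = 3·v_{9}  →  sig = (2; 3)
  P = {4,10,11}:  v_{4} + v_{10} + v_{11} = 0  →  sig = (3; —)
  P = {9,10,11}:  v_{9} + v_{10} + v_{11} = v_{6}  →  sig = (3; 1)
  P = {1,8,10,11}:  v_{1} + v_{8} + v_{10} + v_{11} = v_{9}  →  sig = (4; 1)
  P = {2,8,10,11}:  v_{2} + v_{8} + v_{10} + v_{11} = 2·v_{7}  →  sig = (4; 2)

so the primitive-relation signature multiset is
[(2; —), (2; —), (2; 1), (2; 1), (2; 1), (2; 1), (2; 1,1), (2; 1,1), (2; 1,1), (2; 1,1,1), (2; 1,1,1), (2; 1,1,1), (2; 1,1,1,1), (2; 1,2), (2; 1,2,2), (2; 1,2,2), (2; 2), (2; 2,2,2), (2; 3), (3; —), (3; 1), (4; 1), (4; 2)]


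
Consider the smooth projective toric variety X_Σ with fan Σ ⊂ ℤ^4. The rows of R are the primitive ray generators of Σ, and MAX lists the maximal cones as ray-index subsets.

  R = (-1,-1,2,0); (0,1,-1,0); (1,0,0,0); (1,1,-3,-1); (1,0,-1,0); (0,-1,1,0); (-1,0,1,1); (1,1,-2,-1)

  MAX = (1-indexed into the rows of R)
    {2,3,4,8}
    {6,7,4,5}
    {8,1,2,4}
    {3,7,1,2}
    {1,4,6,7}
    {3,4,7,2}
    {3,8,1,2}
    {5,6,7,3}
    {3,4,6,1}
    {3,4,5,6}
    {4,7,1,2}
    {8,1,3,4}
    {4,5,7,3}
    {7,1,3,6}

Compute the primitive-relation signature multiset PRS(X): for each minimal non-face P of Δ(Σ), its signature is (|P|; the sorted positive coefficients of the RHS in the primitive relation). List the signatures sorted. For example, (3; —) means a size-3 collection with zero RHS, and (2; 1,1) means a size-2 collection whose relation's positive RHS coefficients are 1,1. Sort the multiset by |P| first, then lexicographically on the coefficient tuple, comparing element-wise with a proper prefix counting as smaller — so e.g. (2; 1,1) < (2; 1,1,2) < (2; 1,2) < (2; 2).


The 9 primitive collections of Σ (r=8, n=4):

  {2,6}:  v_{2} + v_{6} = 0  →  sig = (2; —)
  {1,5}:  v_{1} + v_{5} = v_{6}  →  sig = (2; 1)
  {7,8}:  v_{7} + v_{8} = v_{2}  →  sig = (2; 1)
  {5,8}:  v_{5} + v_{8} = v_{3} + v_{4}  →  sig = (2; 1,1)
  {2,5}:  v_{2} + v_{5} = v_{3} + v_{4} + v_{7}  →  sig = (2; 1,1,1)
  {6,8}:  v_{6} + v_{8} = v_{1} + v_{3} + v_{4}  →  sig = (2; 1,1,1)
  {1,3,4,7}:  v_{1} + v_{3} + v_{4} + v_{7} = 0  →  sig = (4; —)
  {1,2,3,4}:  v_{1} + v_{2} + v_{3} + v_{4} = v_{8}  →  sig = (4; 1)
  {3,4,6,7}:  v_{3} + v_{4} + v_{6} + v_{7} = v_{5}  →  sig = (4; 1)

Hence PRS(X_Σ) =
{ (2; —),  (2; 1) ×2,  (2; 1,1),  (2; 1,1,1) ×2,  (4; —),  (4; 1) ×2 }


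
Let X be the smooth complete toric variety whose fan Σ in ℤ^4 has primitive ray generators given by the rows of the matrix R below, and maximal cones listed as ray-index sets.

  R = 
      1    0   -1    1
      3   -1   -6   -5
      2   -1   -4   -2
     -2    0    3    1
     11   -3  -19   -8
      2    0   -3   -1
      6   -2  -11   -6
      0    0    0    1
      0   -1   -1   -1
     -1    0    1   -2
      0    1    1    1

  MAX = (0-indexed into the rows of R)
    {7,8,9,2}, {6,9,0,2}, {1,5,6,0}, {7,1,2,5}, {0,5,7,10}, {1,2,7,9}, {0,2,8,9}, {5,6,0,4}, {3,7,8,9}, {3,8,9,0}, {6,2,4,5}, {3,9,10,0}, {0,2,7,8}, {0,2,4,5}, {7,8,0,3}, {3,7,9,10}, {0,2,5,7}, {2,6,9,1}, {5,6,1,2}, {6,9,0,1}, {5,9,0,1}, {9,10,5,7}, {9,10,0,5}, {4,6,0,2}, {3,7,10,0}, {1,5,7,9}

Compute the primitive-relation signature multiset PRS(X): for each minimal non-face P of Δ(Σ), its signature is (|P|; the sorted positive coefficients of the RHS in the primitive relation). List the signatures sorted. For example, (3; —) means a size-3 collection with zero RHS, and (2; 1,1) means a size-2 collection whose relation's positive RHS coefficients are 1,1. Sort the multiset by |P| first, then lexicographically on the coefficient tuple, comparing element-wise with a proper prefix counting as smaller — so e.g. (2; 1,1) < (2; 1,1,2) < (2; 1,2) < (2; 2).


The 24 primitive collections of Σ (r=11, n=4):

  P={3,5}:  v_{3} + v_{5} = 0 — sig = (2; —)
  P={8,10}:  v_{8} + v_{10} = 0 — sig = (2; —)
  P={2,3}:  v_{2} + v_{3} = v_{8} — sig = (2; 1)
  P={2,10}:  v_{2} + v_{10} = v_{5} — sig = (2; 1)
  P={5,8}:  v_{5} + v_{8} = v_{2} — sig = (2; 1)
  P={1,3}:  v_{1} + v_{3} = v_{2} + v_{9} — sig = (2; 1,1)
  P={3,4}:  v_{3} + v_{4} = v_{0} + v_{2} + v_{6} — sig = (2; 1,1,1)
  P={4,9}:  v_{4} + v_{9} = v_{0} + v_{1} + v_{6} — sig = (2; 1,1,1)
  P={6,10}:  v_{6} + v_{10} = v_{0} + v_{1} + v_{5} — sig = (2; 1,1,1)
  P={3,6}:  v_{3} + v_{6} = v_{0} + 2·v_{2} + v_{9} — sig = (2; 1,1,2)
  P={4,8}:  v_{4} + v_{8} = v_{0} + 2·v_{2} + v_{6} — sig = (2; 1,1,2)
  P={4,10}:  v_{4} + v_{10} = v_{0} + 2·v_{5} + v_{6} — sig = (2; 1,1,2)
  P={6,8}:  v_{6} + v_{8} = v_{0} + 3·v_{2} + v_{9} — sig = (2; 1,1,3)
  P={1,4}:  v_{1} + v_{4} = v_{5} + 2·v_{6} — sig = (2; 1,2)
  P={1,8}:  v_{1} + v_{8} = 2·v_{2} + v_{9} — sig = (2; 1,2)
  P={1,10}:  v_{1} + v_{10} = 2·v_{5} + v_{9} — sig = (2; 1,2)
  P={6,7}:  v_{6} + v_{7} = 2·v_{2} + v_{5} — sig = (2; 1,2)
  P={4,7}:  v_{4} + v_{7} = v_{0} + 3·v_{2} + 2·v_{5} — sig = (2; 1,2,3)
  P={0,7,9}:  v_{0} + v_{7} + v_{9} = 0 — sig = (3; —)
  P={0,1,2}:  v_{0} + v_{1} + v_{2} = v_{6} — sig = (3; 1)
  P={2,5,9}:  v_{2} + v_{5} + v_{9} = v_{1} — sig = (3; 1)
  P={0,1,7}:  v_{0} + v_{1} + v_{7} = v_{2} + v_{5} — sig = (3; 1,1)
  P={5,6,9}:  v_{5} + v_{6} + v_{9} = v_{0} + 2·v_{1} — sig = (3; 1,2)
  P={0,2,5,6}:  v_{0} + v_{2} + v_{5} + v_{6} = v_{4} — sig = (4; 1)

Hence PRS(X_Σ) =
    |P|=2: 18 collections, coeffs (), (), (1), (1), (1), (1,1), (1,1,1), (1,1,1), (1,1,1), (1,1,2), (1,1,2), (1,1,2), (1,1,3), (1,2), (1,2), (1,2), (1,2), (1,2,3)
    |P|=3: 5 collections, coeffs (), (1), (1), (1,1), (1,2)
    |P|=4: 1 collection, coeffs (1)


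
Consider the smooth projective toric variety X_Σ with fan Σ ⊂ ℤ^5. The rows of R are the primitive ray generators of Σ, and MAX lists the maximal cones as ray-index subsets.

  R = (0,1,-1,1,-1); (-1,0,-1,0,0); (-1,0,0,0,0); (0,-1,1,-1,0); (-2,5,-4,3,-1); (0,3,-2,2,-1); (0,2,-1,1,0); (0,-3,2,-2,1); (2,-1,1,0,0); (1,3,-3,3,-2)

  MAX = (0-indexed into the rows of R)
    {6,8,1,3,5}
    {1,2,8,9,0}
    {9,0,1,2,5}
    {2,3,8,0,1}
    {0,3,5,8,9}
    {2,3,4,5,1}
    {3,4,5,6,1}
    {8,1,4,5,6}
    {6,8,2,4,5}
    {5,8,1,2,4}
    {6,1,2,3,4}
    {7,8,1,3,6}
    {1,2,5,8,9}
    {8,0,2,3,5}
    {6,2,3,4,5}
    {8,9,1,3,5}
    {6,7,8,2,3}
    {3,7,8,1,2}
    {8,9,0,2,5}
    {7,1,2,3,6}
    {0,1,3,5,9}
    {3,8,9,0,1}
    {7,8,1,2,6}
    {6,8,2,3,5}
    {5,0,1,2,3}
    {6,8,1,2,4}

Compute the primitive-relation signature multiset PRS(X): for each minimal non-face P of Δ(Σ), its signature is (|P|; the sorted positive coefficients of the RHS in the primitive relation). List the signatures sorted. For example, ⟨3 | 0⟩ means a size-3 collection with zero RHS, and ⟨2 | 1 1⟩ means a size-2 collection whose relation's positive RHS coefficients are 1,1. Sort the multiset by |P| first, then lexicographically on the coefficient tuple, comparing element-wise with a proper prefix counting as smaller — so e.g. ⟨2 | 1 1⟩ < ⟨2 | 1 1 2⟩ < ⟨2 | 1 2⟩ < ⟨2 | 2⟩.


14 collections generate NE(X_Σ); each relation:

  P = {5,7}:  v_{5} + v_{7} = 0  ⇒ sig = ⟨2 | 0⟩
  P = {0,6}:  v_{0} + v_{6} = v_{5}  ⇒ sig = ⟨2 | 1⟩
  P = {4,7}:  v_{4} + v_{7} = v_{1} + v_{2} + v_{6}  ⇒ sig = ⟨2 | 1 1 1⟩
  P = {7,9}:  v_{7} + v_{9} = v_{0} + v_{1} + v_{8}  ⇒ sig = ⟨2 | 1 1 1⟩
  P = {0,7}:  v_{0} + v_{7} = v_{1} + v_{2} + v_{3} + v_{8}  ⇒ sig = ⟨2 | 1 1 1 1⟩
  P = {0,4}:  v_{0} + v_{4} = v_{1} + v_{2} + 2·v_{5}  ⇒ sig = ⟨2 | 1 1 2⟩
  P = {6,9}:  v_{6} + v_{9} = v_{1} + 2·v_{5} + v_{8}  ⇒ sig = ⟨2 | 1 1 2⟩
  P = {4,9}:  v_{4} + v_{9} = 2·v_{1} + v_{2} + 3·v_{5} + v_{8}  ⇒ sig = ⟨2 | 1 1 2 3⟩
  P = {3,4,8}:  v_{3} + v_{4} + v_{8} = v_{5}  ⇒ sig = ⟨3 | 1⟩
  P = {2,3,9}:  v_{2} + v_{3} + v_{9} = 2·v_{0}  ⇒ sig = ⟨3 | 2⟩
  P = {0,1,5,8}:  v_{0} + v_{1} + v_{5} + v_{8} = v_{9}  ⇒ sig = ⟨4 | 1⟩
  P = {1,2,5,6}:  v_{1} + v_{2} + v_{5} + v_{6} = v_{4}  ⇒ sig = ⟨4 | 1⟩
  P = {1,2,3,6,8}:  v_{1} + v_{2} + v_{3} + v_{6} + v_{8} = 0  ⇒ sig = ⟨5 | 0⟩
  P = {1,2,3,5,8}:  v_{1} + v_{2} + v_{3} + v_{5} + v_{8} = v_{0}  ⇒ sig = ⟨5 | 1⟩

Sorted signature multiset PRS(X):
[⟨2 | 0⟩, ⟨2 | 1⟩, ⟨2 | 1 1 1⟩, ⟨2 | 1 1 1⟩, ⟨2 | 1 1 1 1⟩, ⟨2 | 1 1 2⟩, ⟨2 | 1 1 2⟩, ⟨2 | 1 1 2 3⟩, ⟨3 | 1⟩, ⟨3 | 2⟩, ⟨4 | 1⟩, ⟨4 | 1⟩, ⟨5 | 0⟩, ⟨5 | 1⟩]


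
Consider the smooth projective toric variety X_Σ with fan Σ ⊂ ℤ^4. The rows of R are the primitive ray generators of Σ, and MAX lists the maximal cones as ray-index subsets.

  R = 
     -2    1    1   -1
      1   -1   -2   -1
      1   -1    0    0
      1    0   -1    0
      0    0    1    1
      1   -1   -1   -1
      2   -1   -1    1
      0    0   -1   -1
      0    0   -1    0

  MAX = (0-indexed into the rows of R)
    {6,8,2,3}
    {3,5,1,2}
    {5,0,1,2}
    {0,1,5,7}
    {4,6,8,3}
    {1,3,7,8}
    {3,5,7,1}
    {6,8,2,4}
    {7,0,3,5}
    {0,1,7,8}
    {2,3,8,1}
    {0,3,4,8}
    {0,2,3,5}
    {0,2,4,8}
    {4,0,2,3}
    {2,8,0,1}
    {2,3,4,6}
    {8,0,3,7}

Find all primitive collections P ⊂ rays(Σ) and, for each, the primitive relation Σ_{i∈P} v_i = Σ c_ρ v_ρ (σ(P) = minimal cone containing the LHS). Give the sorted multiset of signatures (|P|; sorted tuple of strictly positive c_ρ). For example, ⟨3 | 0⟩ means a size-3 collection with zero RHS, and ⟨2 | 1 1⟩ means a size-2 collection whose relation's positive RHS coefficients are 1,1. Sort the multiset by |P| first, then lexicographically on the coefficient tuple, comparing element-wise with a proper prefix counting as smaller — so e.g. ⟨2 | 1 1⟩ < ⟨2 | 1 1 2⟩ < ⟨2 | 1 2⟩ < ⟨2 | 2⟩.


|primitive collections| = 12. Relations:

  P = {0,6}:  v_{0} + v_{6} = 0  so sig = ⟨2 | 0⟩
  P = {4,7}:  v_{4} + v_{7} = 0  so sig = ⟨2 | 0⟩
  P = {2,7}:  v_{2} + v_{7} = v_{5}  so sig = ⟨2 | 1⟩
  P = {4,5}:  v_{4} + v_{5} = v_{2}  so sig = ⟨2 | 1⟩
  P = {5,8}:  v_{5} + v_{8} = v_{1}  so sig = ⟨2 | 1⟩
  P = {1,4}:  v_{1} + v_{4} = v_{2} + v_{8}  so sig = ⟨2 | 1 1⟩
  P = {6,7}:  v_{6} + v_{7} = v_{2} + v_{3} + v_{8}  so sig = ⟨2 | 1 1 1⟩
  P = {5,6}:  v_{5} + v_{6} = 2·v_{2} + v_{3} + v_{8}  so sig = ⟨2 | 1 1 2⟩
  P = {1,6}:  v_{1} + v_{6} = 2·v_{2} + v_{3} + 2·v_{8}  so sig = ⟨2 | 1 2 2⟩
  P = {0,1,3}:  v_{0} + v_{1} + v_{3} = 2·v_{7}  so sig = ⟨3 | 2⟩
  P = {0,2,3,8}:  v_{0} + v_{2} + v_{3} + v_{8} = v_{7}  so sig = ⟨4 | 1⟩
  P = {2,3,4,8}:  v_{2} + v_{3} + v_{4} + v_{8} = v_{6}  so sig = ⟨4 | 1⟩

Hence PRS(X_Σ) =
    ⟨2 | 0⟩
    ⟨2 | 0⟩
    ⟨2 | 1⟩
    ⟨2 | 1⟩
    ⟨2 | 1⟩
    ⟨2 | 1 1⟩
    ⟨2 | 1 1 1⟩
    ⟨2 | 1 1 2⟩
    ⟨2 | 1 2 2⟩
    ⟨3 | 2⟩
    ⟨4 | 1⟩
    ⟨4 | 1⟩


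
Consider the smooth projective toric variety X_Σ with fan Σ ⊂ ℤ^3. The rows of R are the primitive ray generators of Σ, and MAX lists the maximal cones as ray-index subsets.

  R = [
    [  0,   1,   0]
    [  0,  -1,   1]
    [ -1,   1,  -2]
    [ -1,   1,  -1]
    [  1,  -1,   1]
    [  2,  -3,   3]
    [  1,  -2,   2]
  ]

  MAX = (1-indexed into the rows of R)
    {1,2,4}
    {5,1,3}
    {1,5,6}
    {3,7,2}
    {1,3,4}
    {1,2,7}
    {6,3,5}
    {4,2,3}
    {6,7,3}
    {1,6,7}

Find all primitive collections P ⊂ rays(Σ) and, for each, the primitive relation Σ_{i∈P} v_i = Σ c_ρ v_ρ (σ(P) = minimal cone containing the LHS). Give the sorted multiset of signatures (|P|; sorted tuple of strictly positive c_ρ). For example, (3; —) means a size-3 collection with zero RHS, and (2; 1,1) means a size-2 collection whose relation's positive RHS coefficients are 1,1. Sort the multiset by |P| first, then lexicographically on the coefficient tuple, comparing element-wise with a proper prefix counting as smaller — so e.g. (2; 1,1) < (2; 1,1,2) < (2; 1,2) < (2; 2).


9 collections generate NE(X_Σ); each relation:

  {4,5}:  v_{4} + v_{5} = 0  ⇒ sig = (2; —)
  {2,5}:  v_{2} + v_{5} = v_{7}  ⇒ sig = (2; 1)
  {4,6}:  v_{4} + v_{6} = v_{7}  ⇒ sig = (2; 1)
  {4,7}:  v_{4} + v_{7} = v_{2}  ⇒ sig = (2; 1)
  {5,7}:  v_{5} + v_{7} = v_{6}  ⇒ sig = (2; 1)
  {2,6}:  v_{2} + v_{6} = 2·v_{7}  ⇒ sig = (2; 2)
  {1,3,7}:  v_{1} + v_{3} + v_{7} = 0  ⇒ sig = (3; —)
  {1,2,3}:  v_{1} + v_{2} + v_{3} = v_{4}  ⇒ sig = (3; 1)
  {1,3,6}:  v_{1} + v_{3} + v_{6} = v_{5}  ⇒ sig = (3; 1)

Sorted signature multiset PRS(X):
    (2; —)
    (2; 1)
    (2; 1)
    (2; 1)
    (2; 1)
    (2; 2)
    (3; —)
    (3; 1)
    (3; 1)


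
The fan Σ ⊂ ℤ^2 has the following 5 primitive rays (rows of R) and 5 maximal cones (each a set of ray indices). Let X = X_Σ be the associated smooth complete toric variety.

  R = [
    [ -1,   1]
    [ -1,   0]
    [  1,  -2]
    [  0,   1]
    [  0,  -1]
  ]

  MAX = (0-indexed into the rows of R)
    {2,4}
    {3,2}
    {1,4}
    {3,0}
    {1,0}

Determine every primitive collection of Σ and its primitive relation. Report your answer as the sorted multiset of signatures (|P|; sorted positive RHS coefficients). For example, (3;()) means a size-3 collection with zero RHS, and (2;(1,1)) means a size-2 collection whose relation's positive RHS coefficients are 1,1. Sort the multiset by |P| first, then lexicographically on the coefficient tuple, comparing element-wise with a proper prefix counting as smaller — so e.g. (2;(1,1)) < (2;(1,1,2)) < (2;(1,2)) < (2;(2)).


5 minimal non-faces of Δ(Σ) (on 5 rays):

  P = {3,4}:  v_{3} + v_{4} = 0  ⟹  sig = (2;())
  P = {0,2}:  v_{0} + v_{2} = v_{4}  ⟹  sig = (2;(1))
  P = {0,4}:  v_{0} + v_{4} = v_{1}  ⟹  sig = (2;(1))
  P = {1,3}:  v_{1} + v_{3} = v_{0}  ⟹  sig = (2;(1))
  P = {1,2}:  v_{1} + v_{2} = 2·v_{4}  ⟹  sig = (2;(2))

so the primitive-relation signature multiset is
{ (2;()),  (2;(1)) ×3,  (2;(2)) }


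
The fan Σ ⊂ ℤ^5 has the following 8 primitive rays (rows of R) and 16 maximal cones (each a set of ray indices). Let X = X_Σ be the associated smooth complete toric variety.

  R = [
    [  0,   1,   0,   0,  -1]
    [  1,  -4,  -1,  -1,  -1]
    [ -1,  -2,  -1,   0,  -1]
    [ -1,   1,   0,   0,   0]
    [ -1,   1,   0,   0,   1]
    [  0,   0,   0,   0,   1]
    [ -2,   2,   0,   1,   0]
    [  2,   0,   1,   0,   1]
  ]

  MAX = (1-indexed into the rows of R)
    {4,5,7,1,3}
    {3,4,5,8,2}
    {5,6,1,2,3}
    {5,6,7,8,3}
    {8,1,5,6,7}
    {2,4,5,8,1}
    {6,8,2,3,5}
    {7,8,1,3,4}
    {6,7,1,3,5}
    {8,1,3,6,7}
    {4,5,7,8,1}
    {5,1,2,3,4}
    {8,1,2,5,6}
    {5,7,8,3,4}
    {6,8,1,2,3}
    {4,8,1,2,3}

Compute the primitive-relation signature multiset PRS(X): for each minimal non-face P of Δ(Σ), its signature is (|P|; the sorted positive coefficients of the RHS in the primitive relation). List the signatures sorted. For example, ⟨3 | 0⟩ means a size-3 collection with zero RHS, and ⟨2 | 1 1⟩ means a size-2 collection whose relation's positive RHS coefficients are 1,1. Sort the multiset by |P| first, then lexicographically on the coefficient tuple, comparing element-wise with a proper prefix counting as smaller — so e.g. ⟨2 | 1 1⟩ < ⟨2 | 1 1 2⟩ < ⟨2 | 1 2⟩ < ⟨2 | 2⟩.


|primitive collections| = 3. Relations:

  P = {2,7}:  v_{2} + v_{7} = v_{3}  →  sig = ⟨2 | 1⟩
  P = {4,6}:  v_{4} + v_{6} = v_{5}  →  sig = ⟨2 | 1⟩
  P = {1,3,5,8}:  v_{1} + v_{3} + v_{5} + v_{8} = 0  →  sig = ⟨4 | 0⟩

so the primitive-relation signature multiset is
    |P|=2: 2 collections, coeffs (1), (1)
    |P|=4: 1 collection, coeffs ()


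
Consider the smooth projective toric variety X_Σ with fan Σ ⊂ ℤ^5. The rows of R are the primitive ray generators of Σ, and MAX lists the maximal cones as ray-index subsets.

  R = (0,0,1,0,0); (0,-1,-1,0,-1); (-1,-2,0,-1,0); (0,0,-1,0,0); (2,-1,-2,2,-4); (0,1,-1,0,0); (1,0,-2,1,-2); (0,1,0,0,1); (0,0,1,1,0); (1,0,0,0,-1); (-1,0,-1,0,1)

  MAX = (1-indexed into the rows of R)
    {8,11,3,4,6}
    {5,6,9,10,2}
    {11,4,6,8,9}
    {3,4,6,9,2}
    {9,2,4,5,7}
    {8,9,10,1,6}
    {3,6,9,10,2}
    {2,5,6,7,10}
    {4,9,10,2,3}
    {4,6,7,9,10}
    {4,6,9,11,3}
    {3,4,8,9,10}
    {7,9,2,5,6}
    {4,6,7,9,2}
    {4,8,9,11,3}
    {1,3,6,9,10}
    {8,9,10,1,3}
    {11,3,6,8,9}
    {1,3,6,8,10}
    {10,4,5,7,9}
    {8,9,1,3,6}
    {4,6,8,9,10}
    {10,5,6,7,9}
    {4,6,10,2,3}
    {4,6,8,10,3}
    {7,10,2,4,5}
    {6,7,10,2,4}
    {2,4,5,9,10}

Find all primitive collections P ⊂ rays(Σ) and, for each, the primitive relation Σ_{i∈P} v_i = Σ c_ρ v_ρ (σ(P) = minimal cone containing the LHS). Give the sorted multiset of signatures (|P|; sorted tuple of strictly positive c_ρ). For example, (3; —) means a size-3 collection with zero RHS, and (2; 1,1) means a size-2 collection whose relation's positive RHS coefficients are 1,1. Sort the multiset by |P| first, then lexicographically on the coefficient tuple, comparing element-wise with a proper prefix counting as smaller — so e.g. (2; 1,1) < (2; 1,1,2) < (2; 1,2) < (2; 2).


Minimal non-faces — 20 found among 11 rays, 28 max cones:

  P={1,4}:  v_{1} + v_{4} = 0 ; sig = (2; —)
  P={2,8}:  v_{2} + v_{8} = v_{4} ; sig = (2; 1)
  P={10,11}:  v_{10} + v_{11} = v_{4} ; sig = (2; 1)
  P={1,2}:  v_{1} + v_{2} = v_{3} + v_{6} + v_{9} + v_{10} ; sig = (2; 1,1,1,1)
  P={1,7}:  v_{1} + v_{7} = v_{2} + v_{6} + v_{9} + v_{10} ; sig = (2; 1,1,1,1)
  P={1,11}:  v_{1} + v_{11} = v_{3} + v_{6} + v_{8} + v_{9} ; sig = (2; 1,1,1,1)
  P={5,8}:  v_{5} + v_{8} = v_{4} + v_{7} + v_{9} + v_{10} ; sig = (2; 1,1,1,1)
  P={5,11}:  v_{5} + v_{11} = v_{2} + v_{4} + v_{7} + v_{9} ; sig = (2; 1,1,1,1)
  P={2,11}:  v_{2} + v_{11} = v_{3} + 2·v_{4} + v_{6} + v_{9} ; sig = (2; 1,1,1,2)
  P={7,8}:  v_{7} + v_{8} = 2·v_{4} + v_{6} + v_{9} + v_{10} ; sig = (2; 1,1,1,2)
  P={7,11}:  v_{7} + v_{11} = v_{2} + 2·v_{4} + v_{6} + v_{9} ; sig = (2; 1,1,1,2)
  P={3,5}:  v_{3} + v_{5} = 3·v_{2} + v_{9} + v_{10} ; sig = (2; 1,1,3)
  P={1,5}:  v_{1} + v_{5} = 2·v_{2} + v_{6} + 2·v_{9} + 2·v_{10} ; sig = (2; 1,2,2,2)
  P={3,7}:  v_{3} + v_{7} = 2·v_{2} ; sig = (2; 2)
  P={4,5,6}:  v_{4} + v_{5} + v_{6} = 2·v_{7} ; sig = (3; 2)
  P={2,7,9,10}:  v_{2} + v_{7} + v_{9} + v_{10} = v_{5} ; sig = (4; 1)
  P={3,6,8,9,10}:  v_{3} + v_{6} + v_{8} + v_{9} + v_{10} = 0 ; sig = (5; —)
  P={2,4,6,9,10}:  v_{2} + v_{4} + v_{6} + v_{9} + v_{10} = v_{7} ; sig = (5; 1)
  P={3,4,6,8,9}:  v_{3} + v_{4} + v_{6} + v_{8} + v_{9} = v_{11} ; sig = (5; 1)
  P={3,4,6,9,10}:  v_{3} + v_{4} + v_{6} + v_{9} + v_{10} = v_{2} ; sig = (5; 1)

so the primitive-relation signature multiset is
    |P|=2: 14 collections, coeffs (), (1), (1), (1,1,1,1), (1,1,1,1), (1,1,1,1), (1,1,1,1), (1,1,1,1), (1,1,1,2), (1,1,1,2), (1,1,1,2), (1,1,3), (1,2,2,2), (2)
    |P|=3: 1 collection, coeffs (2)
    |P|=4: 1 collection, coeffs (1)
    |P|=5: 4 collections, coeffs (), (1), (1), (1)


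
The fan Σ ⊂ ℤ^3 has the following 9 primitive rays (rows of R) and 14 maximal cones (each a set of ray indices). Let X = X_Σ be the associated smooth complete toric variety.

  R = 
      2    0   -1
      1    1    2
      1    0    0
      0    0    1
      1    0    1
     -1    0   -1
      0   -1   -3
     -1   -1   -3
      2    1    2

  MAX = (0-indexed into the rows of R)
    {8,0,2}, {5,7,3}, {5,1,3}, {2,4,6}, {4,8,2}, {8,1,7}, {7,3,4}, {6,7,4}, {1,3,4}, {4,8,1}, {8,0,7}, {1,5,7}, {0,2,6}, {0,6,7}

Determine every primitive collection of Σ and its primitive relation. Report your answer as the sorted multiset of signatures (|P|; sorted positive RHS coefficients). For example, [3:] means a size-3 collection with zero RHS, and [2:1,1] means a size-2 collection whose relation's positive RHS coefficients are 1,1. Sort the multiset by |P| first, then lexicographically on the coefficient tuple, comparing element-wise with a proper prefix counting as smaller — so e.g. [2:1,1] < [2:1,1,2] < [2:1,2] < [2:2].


The 18 primitive collections of Σ (r=9, n=3):

  {4,5}:  v_{4} + v_{5} = 0  so sig = [2:]
  {1,2}:  v_{1} + v_{2} = v_{8}  so sig = [2:1]
  {2,3}:  v_{2} + v_{3} = v_{4}  so sig = [2:1]
  {2,7}:  v_{2} + v_{7} = v_{6}  so sig = [2:1]
  {6,8}:  v_{6} + v_{8} = v_{0}  so sig = [2:1]
  {1,6}:  v_{1} + v_{6} = v_{7} + v_{8}  so sig = [2:1,1]
  {2,5}:  v_{2} + v_{5} = v_{1} + v_{7}  so sig = [2:1,1]
  {3,6}:  v_{3} + v_{6} = v_{4} + v_{7}  so sig = [2:1,1]
  {3,8}:  v_{3} + v_{8} = v_{1} + v_{4}  so sig = [2:1,1]
  {0,5}:  v_{0} + v_{5} = v_{1} + 2·v_{7} + v_{8}  so sig = [2:1,1,2]
  {0,1}:  v_{0} + v_{1} = v_{7} + 2·v_{8}  so sig = [2:1,2]
  {5,6}:  v_{5} + v_{6} = v_{1} + 2·v_{7}  so sig = [2:1,2]
  {5,8}:  v_{5} + v_{8} = 2·v_{1} + v_{7}  so sig = [2:1,2]
  {0,3}:  v_{0} + v_{3} = 2·v_{2}  so sig = [2:2]
  {0,4}:  v_{0} + v_{4} = 3·v_{2}  so sig = [2:3]
  {1,3,7}:  v_{1} + v_{3} + v_{7} = 0  so sig = [3:]
  {1,4,7}:  v_{1} + v_{4} + v_{7} = v_{2}  so sig = [3:1]
  {4,7,8}:  v_{4} + v_{7} + v_{8} = 2·v_{2}  so sig = [3:2]

Hence PRS(X_Σ) =
    [2:]
    [2:1]
    [2:1]
    [2:1]
    [2:1]
    [2:1,1]
    [2:1,1]
    [2:1,1]
    [2:1,1]
    [2:1,1,2]
    [2:1,2]
    [2:1,2]
    [2:1,2]
    [2:2]
    [2:3]
    [3:]
    [3:1]
    [3:2]


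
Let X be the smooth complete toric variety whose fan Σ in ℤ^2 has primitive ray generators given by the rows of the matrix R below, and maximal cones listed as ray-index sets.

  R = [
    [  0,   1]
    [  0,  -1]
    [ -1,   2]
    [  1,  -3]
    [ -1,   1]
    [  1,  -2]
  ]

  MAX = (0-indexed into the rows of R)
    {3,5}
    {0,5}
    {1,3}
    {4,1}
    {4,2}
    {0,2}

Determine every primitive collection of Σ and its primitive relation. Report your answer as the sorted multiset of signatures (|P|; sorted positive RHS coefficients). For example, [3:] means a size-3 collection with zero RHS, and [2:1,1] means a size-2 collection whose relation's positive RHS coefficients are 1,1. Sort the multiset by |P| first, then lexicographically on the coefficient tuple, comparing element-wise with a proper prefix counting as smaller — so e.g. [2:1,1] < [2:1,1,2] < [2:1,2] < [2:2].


9 collections generate NE(X_Σ); each relation:

  {0,1}:  v_{0} + v_{1} = 0  ⟹  sig = [2:]
  {2,5}:  v_{2} + v_{5} = 0  ⟹  sig = [2:]
  {0,3}:  v_{0} + v_{3} = v_{5}  ⟹  sig = [2:1]
  {0,4}:  v_{0} + v_{4} = v_{2}  ⟹  sig = [2:1]
  {1,2}:  v_{1} + v_{2} = v_{4}  ⟹  sig = [2:1]
  {1,5}:  v_{1} + v_{5} = v_{3}  ⟹  sig = [2:1]
  {2,3}:  v_{2} + v_{3} = v_{1}  ⟹  sig = [2:1]
  {4,5}:  v_{4} + v_{5} = v_{1}  ⟹  sig = [2:1]
  {3,4}:  v_{3} + v_{4} = 2·v_{1}  ⟹  sig = [2:2]

Signatures (|P|; sorted positive RHS coefficients), sorted:
    [2:]
    [2:]
    [2:1]
    [2:1]
    [2:1]
    [2:1]
    [2:1]
    [2:1]
    [2:2]


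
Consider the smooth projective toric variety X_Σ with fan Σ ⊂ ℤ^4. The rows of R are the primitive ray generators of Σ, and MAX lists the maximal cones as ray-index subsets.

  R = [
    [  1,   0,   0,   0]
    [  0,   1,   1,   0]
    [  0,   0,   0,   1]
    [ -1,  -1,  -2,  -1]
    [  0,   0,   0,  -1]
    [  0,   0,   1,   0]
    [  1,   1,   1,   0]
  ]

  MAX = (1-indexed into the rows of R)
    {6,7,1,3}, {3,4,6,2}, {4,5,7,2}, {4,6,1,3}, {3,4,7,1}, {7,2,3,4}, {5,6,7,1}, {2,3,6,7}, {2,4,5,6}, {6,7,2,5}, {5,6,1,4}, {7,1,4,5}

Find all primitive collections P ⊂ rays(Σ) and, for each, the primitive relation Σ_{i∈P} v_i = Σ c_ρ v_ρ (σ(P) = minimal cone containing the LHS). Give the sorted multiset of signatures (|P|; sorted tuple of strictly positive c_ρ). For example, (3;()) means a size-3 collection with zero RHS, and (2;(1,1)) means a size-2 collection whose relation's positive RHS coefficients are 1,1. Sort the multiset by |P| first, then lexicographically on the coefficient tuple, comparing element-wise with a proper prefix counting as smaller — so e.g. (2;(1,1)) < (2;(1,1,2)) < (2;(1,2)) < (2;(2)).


3 collections generate NE(X_Σ); each relation:

  • {3,5}:  v_{3} + v_{5} = 0  ⇒ sig = (2;())
  • {1,2}:  v_{1} + v_{2} = v_{7}  ⇒ sig = (2;(1))
  • {4,6,7}:  v_{4} + v_{6} + v_{7} = v_{5}  ⇒ sig = (3;(1))

Hence PRS(X_Σ) =
    (2;())
    (2;(1))
    (3;(1))


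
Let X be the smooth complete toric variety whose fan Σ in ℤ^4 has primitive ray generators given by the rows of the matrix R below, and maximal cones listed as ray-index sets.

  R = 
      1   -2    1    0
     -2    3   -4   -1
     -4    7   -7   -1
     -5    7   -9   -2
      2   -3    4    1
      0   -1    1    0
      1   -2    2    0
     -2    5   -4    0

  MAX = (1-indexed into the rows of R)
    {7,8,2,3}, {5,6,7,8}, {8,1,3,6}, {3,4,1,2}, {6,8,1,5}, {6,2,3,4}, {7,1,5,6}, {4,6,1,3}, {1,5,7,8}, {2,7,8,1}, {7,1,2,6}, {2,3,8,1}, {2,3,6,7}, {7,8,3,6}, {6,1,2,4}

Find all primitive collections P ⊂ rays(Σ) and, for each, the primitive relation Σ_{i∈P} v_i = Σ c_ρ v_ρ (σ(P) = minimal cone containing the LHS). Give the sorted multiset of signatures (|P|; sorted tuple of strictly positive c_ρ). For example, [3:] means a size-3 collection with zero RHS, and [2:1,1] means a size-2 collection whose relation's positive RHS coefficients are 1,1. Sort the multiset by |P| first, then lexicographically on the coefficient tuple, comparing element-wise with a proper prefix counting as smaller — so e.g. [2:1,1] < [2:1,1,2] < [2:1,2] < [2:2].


9 minimal non-faces of Δ(Σ) (on 8 rays):

  {2,5}:  v_{2} + v_{5} = 0  →  sig = [2:]
  {3,5}:  v_{3} + v_{5} = v_{6} + v_{8}  →  sig = [2:1,1]
  {4,5}:  v_{4} + v_{5} = v_{1} + v_{3} + v_{6}  →  sig = [2:1,1,1]
  {4,7}:  v_{4} + v_{7} = 2·v_{2} + v_{6}  →  sig = [2:1,2]
  {4,8}:  v_{4} + v_{8} = v_{1} + 2·v_{3}  →  sig = [2:1,2]
  {1,3,7}:  v_{1} + v_{3} + v_{7} = v_{2}  →  sig = [3:1]
  {2,6,8}:  v_{2} + v_{6} + v_{8} = v_{3}  →  sig = [3:1]
  {1,6,7,8}:  v_{1} + v_{6} + v_{7} + v_{8} = 0  →  sig = [4:]
  {1,2,3,6}:  v_{1} + v_{2} + v_{3} + v_{6} = v_{4}  →  sig = [4:1]

so the primitive-relation signature multiset is
    [2:]
    [2:1,1]
    [2:1,1,1]
    [2:1,2]
    [2:1,2]
    [3:1]
    [3:1]
    [4:]
    [4:1]


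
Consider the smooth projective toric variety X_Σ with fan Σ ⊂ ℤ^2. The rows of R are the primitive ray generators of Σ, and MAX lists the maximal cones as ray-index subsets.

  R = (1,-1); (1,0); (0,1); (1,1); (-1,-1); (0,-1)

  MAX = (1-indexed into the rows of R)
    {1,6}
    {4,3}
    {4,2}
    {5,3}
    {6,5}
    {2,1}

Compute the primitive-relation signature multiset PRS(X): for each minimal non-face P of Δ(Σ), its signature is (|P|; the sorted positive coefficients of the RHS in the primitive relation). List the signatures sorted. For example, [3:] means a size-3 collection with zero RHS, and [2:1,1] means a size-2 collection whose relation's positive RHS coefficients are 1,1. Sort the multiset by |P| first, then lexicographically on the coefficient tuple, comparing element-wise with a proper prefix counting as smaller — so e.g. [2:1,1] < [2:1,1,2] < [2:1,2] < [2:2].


|primitive collections| = 9. Relations:

  {3,6}:  v_{3} + v_{6} = 0 ; sig = [2:]
  {4,5}:  v_{4} + v_{5} = 0 ; sig = [2:]
  {1,3}:  v_{1} + v_{3} = v_{2} ; sig = [2:1]
  {2,3}:  v_{2} + v_{3} = v_{4} ; sig = [2:1]
  {2,5}:  v_{2} + v_{5} = v_{6} ; sig = [2:1]
  {2,6}:  v_{2} + v_{6} = v_{1} ; sig = [2:1]
  {4,6}:  v_{4} + v_{6} = v_{2} ; sig = [2:1]
  {1,4}:  v_{1} + v_{4} = 2·v_{2} ; sig = [2:2]
  {1,5}:  v_{1} + v_{5} = 2·v_{6} ; sig = [2:2]

so the primitive-relation signature multiset is
    [2:]
    [2:]
    [2:1]
    [2:1]
    [2:1]
    [2:1]
    [2:1]
    [2:2]
    [2:2]


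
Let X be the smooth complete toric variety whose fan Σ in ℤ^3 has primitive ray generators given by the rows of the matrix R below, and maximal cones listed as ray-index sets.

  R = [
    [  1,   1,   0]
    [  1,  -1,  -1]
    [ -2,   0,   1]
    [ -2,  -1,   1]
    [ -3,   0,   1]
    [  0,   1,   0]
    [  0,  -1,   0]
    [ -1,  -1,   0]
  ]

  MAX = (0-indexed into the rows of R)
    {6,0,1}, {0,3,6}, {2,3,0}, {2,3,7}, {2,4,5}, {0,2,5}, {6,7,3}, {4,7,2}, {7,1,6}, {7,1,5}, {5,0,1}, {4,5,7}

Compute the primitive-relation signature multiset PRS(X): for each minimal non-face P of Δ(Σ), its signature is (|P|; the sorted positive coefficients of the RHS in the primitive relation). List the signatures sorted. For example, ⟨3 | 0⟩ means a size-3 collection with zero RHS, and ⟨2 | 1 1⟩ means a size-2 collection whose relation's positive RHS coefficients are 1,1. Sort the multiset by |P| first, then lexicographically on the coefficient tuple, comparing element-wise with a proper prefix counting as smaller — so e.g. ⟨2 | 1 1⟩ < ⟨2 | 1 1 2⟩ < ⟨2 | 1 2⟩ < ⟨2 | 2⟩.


Δ(Σ) — 8 vertices, 11 min non-faces:

  • {0,7}:  v_{0} + v_{7} = 0  so sig = ⟨2 | 0⟩
  • {5,6}:  v_{5} + v_{6} = 0  so sig = ⟨2 | 0⟩
  • {1,2}:  v_{1} + v_{2} = v_{7}  so sig = ⟨2 | 1⟩
  • {2,6}:  v_{2} + v_{6} = v_{3}  so sig = ⟨2 | 1⟩
  • {3,5}:  v_{3} + v_{5} = v_{2}  so sig = ⟨2 | 1⟩
  • {0,4}:  v_{0} + v_{4} = v_{2} + v_{5}  so sig = ⟨2 | 1 1⟩
  • {1,3}:  v_{1} + v_{3} = v_{6} + v_{7}  so sig = ⟨2 | 1 1⟩
  • {4,6}:  v_{4} + v_{6} = v_{2} + v_{7}  so sig = ⟨2 | 1 1⟩
  • {1,4}:  v_{1} + v_{4} = v_{5} + 2·v_{7}  so sig = ⟨2 | 1 2⟩
  • {3,4}:  v_{3} + v_{4} = 2·v_{2} + v_{7}  so sig = ⟨2 | 1 2⟩
  • {2,5,7}:  v_{2} + v_{5} + v_{7} = v_{4}  so sig = ⟨3 | 1⟩

so the primitive-relation signature multiset is
[⟨2 | 0⟩, ⟨2 | 0⟩, ⟨2 | 1⟩, ⟨2 | 1⟩, ⟨2 | 1⟩, ⟨2 | 1 1⟩, ⟨2 | 1 1⟩, ⟨2 | 1 1⟩, ⟨2 | 1 2⟩, ⟨2 | 1 2⟩, ⟨3 | 1⟩]


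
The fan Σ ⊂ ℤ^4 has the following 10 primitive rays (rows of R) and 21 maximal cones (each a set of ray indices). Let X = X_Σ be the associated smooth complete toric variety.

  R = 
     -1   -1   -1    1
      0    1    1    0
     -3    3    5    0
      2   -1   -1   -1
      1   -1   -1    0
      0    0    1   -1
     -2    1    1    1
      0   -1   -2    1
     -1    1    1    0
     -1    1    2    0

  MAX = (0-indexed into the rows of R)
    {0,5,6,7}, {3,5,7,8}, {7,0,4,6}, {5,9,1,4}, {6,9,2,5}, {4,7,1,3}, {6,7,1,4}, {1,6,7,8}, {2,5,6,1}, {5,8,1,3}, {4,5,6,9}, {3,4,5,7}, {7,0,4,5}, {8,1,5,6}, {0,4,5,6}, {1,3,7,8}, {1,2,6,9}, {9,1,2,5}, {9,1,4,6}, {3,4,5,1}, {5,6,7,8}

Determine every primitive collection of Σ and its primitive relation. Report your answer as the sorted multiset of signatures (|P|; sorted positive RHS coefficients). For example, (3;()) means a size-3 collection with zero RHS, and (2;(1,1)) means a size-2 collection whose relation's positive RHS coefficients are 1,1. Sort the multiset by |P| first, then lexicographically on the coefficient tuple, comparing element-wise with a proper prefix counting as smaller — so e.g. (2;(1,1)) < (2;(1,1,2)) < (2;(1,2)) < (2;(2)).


18 minimal non-faces of Δ(Σ) (on 10 rays):

  P={3,6}:  v_{3} + v_{6} = 0 — sig = (2;())
  P={4,8}:  v_{4} + v_{8} = 0 — sig = (2;())
  P={0,1}:  v_{0} + v_{1} = v_{4} + v_{6} — sig = (2;(1,1))
  P={2,7}:  v_{2} + v_{7} = v_{6} + v_{9} — sig = (2;(1,1))
  P={7,9}:  v_{7} + v_{9} = v_{4} + v_{6} — sig = (2;(1,1))
  P={0,3}:  v_{0} + v_{3} = v_{4} + v_{5} + v_{7} — sig = (2;(1,1,1))
  P={0,8}:  v_{0} + v_{8} = v_{5} + v_{6} + v_{7} — sig = (2;(1,1,1))
  P={2,3}:  v_{2} + v_{3} = v_{1} + v_{5} + v_{9} — sig = (2;(1,1,1))
  P={3,9}:  v_{3} + v_{9} = v_{1} + v_{4} + v_{5} — sig = (2;(1,1,1))
  P={8,9}:  v_{8} + v_{9} = v_{1} + v_{5} + v_{6} — sig = (2;(1,1,1))
  P={0,2}:  v_{0} + v_{2} = v_{4} + v_{5} + 2·v_{6} + v_{9} — sig = (2;(1,1,1,2))
  P={0,9}:  v_{0} + v_{9} = 2·v_{4} + v_{5} + 2·v_{6} — sig = (2;(1,2,2))
  P={2,4}:  v_{2} + v_{4} = 2·v_{9} — sig = (2;(2))
  P={2,8}:  v_{2} + v_{8} = 2·v_{1} + 2·v_{5} + 2·v_{6} — sig = (2;(2,2,2))
  P={1,5,7}:  v_{1} + v_{5} + v_{7} = 0 — sig = (3;())
  P={1,4,5,6}:  v_{1} + v_{4} + v_{5} + v_{6} = v_{9} — sig = (4;(1))
  P={1,5,6,9}:  v_{1} + v_{5} + v_{6} + v_{9} = v_{2} — sig = (4;(1))
  P={4,5,6,7}:  v_{4} + v_{5} + v_{6} + v_{7} = v_{0} — sig = (4;(1))

so the primitive-relation signature multiset is
[(2;()), (2;()), (2;(1,1)), (2;(1,1)), (2;(1,1)), (2;(1,1,1)), (2;(1,1,1)), (2;(1,1,1)), (2;(1,1,1)), (2;(1,1,1)), (2;(1,1,1,2)), (2;(1,2,2)), (2;(2)), (2;(2,2,2)), (3;()), (4;(1)), (4;(1)), (4;(1))]


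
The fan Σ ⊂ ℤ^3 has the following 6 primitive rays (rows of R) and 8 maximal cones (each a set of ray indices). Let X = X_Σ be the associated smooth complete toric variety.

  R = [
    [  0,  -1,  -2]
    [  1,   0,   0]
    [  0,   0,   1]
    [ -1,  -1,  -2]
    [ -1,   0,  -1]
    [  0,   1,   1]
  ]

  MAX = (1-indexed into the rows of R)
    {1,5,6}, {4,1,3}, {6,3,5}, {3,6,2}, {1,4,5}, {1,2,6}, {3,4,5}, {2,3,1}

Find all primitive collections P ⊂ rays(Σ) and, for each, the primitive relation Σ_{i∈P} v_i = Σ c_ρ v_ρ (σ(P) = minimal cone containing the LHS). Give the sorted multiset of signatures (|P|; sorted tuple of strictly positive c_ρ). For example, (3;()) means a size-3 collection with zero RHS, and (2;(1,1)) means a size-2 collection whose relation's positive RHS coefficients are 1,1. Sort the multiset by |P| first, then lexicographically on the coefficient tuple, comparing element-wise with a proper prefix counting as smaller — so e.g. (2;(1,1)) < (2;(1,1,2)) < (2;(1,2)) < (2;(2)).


Δ(Σ) — 6 vertices, 5 min non-faces:

  {2,4}:  v_{2} + v_{4} = v_{1}  so sig = (2;(1))
  {4,6}:  v_{4} + v_{6} = v_{5}  so sig = (2;(1))
  {2,5}:  v_{2} + v_{5} = v_{1} + v_{6}  so sig = (2;(1,1))
  {1,3,6}:  v_{1} + v_{3} + v_{6} = 0  so sig = (3;())
  {1,3,5}:  v_{1} + v_{3} + v_{5} = v_{4}  so sig = (3;(1))

Hence PRS(X_Σ) =
    (2;(1))
    (2;(1))
    (2;(1,1))
    (3;())
    (3;(1))


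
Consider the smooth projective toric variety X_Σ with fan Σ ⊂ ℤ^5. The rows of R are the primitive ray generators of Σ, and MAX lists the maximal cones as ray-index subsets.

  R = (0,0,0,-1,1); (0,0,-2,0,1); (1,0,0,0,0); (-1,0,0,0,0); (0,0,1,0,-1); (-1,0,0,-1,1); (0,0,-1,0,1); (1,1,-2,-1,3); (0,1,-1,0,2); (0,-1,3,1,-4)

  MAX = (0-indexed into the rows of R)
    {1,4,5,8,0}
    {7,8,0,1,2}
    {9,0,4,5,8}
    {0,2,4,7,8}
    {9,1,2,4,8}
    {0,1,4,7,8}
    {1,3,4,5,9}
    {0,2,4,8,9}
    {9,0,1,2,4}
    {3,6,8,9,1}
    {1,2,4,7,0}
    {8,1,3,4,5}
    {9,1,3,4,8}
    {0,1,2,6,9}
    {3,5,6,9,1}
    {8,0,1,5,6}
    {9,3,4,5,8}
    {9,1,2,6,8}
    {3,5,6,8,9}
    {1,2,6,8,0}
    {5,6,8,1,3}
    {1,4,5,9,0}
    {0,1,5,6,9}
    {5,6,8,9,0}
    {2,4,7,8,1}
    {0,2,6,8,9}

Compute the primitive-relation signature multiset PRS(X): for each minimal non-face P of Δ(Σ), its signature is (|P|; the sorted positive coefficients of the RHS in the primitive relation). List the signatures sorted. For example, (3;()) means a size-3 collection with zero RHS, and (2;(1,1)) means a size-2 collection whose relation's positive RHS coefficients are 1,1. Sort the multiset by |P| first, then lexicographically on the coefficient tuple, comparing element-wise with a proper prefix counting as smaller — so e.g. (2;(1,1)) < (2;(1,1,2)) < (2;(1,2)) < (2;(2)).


Δ(Σ) — 10 vertices, 11 min non-faces:

  P={2,3}:  v_{2} + v_{3} = 0  →  sig = (2;())
  P={4,6}:  v_{4} + v_{6} = 0  →  sig = (2;())
  P={0,3}:  v_{0} + v_{3} = v_{5}  →  sig = (2;(1))
  P={2,5}:  v_{2} + v_{5} = v_{0}  →  sig = (2;(1))
  P={7,9}:  v_{7} + v_{9} = v_{2} + v_{4}  →  sig = (2;(1,1))
  P={3,7}:  v_{3} + v_{7} = v_{0} + v_{1} + v_{4} + v_{8}  →  sig = (2;(1,1,1,1))
  P={6,7}:  v_{6} + v_{7} = v_{0} + v_{1} + v_{2} + v_{8}  →  sig = (2;(1,1,1,1))
  P={5,7}:  v_{5} + v_{7} = 2·v_{0} + v_{1} + v_{4} + v_{8}  →  sig = (2;(1,1,1,2))
  P={0,1,8,9}:  v_{0} + v_{1} + v_{8} + v_{9} = 0  →  sig = (4;())
  P={1,5,8,9}:  v_{1} + v_{5} + v_{8} + v_{9} = v_{3}  →  sig = (4;(1))
  P={0,1,2,4,8}:  v_{0} + v_{1} + v_{2} + v_{4} + v_{8} = v_{7}  →  sig = (5;(1))

Signatures (|P|; sorted positive RHS coefficients), sorted:
[(2;()), (2;()), (2;(1)), (2;(1)), (2;(1,1)), (2;(1,1,1,1)), (2;(1,1,1,1)), (2;(1,1,1,2)), (4;()), (4;(1)), (5;(1))]
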